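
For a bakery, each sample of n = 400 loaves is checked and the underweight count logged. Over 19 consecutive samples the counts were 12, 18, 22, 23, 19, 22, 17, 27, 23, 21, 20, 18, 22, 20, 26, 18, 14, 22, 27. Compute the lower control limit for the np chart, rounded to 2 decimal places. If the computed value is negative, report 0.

p̄ = Σdᵢ / (k·n) = 391 / (19 × 400) = 0.05145
LCL = np̄ − 3·√(np̄(1−p̄)) = 20.5789 − 3 × 4.4182 = 7.3244

7.32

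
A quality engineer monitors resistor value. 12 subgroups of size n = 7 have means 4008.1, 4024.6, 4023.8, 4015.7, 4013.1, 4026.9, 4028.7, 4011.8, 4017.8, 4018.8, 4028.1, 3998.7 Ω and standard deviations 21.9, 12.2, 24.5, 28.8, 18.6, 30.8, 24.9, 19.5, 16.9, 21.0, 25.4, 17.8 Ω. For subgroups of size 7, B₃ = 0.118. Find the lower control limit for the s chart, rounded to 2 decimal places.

s̄ = (21.9 + 12.2 + 24.5 + 28.8 + 18.6 + 30.8 + 24.9 + 19.5 + 16.9 + 21.0 + 25.4 + 17.8) / 12 = 21.8583
LCL_s = B₃·s̄ = 0.118 × 21.8583 = 2.5793

2.58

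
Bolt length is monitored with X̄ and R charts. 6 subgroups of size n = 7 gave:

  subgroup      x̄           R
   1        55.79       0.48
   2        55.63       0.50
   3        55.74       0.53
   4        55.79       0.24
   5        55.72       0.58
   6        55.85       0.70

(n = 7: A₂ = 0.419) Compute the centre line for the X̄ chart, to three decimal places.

55.753

X̄̄ = (55.79 + 55.63 + 55.74 + 55.79 + 55.72 + 55.85) / 6 = 334.5200 / 6 = 55.7533
CL = X̄̄ = 55.7533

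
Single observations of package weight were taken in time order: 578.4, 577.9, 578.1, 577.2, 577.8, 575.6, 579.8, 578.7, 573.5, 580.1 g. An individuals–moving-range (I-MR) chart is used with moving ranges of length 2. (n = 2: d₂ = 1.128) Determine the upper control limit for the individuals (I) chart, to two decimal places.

X̄ = (578.4 + 577.9 + 578.1 + 577.2 + 577.8 + 575.6 + 579.8 + 578.7 + 573.5 + 580.1) / 10 = 577.7100
Moving ranges: 0.5, 0.2, 0.9, 0.6, 2.2, 4.2, 1.1, 5.2, 6.6; M̄R̄ = 21.5000 / 9 = 2.3889
UCL = X̄ + 3·M̄R̄/d₂ = 577.7100 + 3 × 2.3889 / 1.128 = 584.0634

584.06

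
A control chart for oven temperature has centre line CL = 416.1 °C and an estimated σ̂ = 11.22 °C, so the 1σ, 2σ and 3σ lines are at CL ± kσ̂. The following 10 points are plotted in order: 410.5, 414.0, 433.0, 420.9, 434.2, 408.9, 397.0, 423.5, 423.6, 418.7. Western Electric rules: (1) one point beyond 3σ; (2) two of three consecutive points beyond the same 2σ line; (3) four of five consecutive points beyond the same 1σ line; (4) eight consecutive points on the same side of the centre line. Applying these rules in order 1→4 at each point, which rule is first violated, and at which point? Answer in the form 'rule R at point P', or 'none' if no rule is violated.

Zone of each point (C = within 1σ̂, B = 1σ̂–2σ̂, A = 2σ̂–3σ̂, * = beyond 3σ̂; sign = side of CL): 1:-C, 2:-C, 3:+B, 4:+C, 5:+B, 6:-C, 7:-B, 8:+C, 9:+C, 10:+C
No rule fires across all 10 points.

none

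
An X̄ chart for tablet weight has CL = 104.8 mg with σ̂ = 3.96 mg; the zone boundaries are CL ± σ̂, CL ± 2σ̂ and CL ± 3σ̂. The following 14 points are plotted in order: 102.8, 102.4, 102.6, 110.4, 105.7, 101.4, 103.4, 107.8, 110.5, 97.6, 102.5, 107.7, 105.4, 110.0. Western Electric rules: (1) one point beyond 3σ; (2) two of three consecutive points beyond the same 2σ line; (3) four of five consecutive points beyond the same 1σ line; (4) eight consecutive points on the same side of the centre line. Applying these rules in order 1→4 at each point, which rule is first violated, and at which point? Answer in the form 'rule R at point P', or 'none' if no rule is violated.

none

Zone of each point (C = within 1σ̂, B = 1σ̂–2σ̂, A = 2σ̂–3σ̂, * = beyond 3σ̂; sign = side of CL): 1:-C, 2:-C, 3:-C, 4:+B, 5:+C, 6:-C, 7:-C, 8:+C, 9:+B, 10:-B, 11:-C, 12:+C, 13:+C, 14:+B
No rule fires across all 14 points.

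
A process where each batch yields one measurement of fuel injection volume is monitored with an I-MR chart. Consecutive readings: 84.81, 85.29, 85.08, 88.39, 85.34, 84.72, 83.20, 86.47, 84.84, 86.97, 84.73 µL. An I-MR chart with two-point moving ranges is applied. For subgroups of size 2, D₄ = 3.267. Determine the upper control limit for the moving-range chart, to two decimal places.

Moving ranges: 0.48, 0.21, 3.31, 3.05, 0.62, 1.52, 3.27, 1.63, 2.13, 2.24; M̄R̄ = 18.4600 / 10 = 1.8460
UCL_MR = D₄·M̄R̄ = 3.267 × 1.8460 = 6.0309

6.03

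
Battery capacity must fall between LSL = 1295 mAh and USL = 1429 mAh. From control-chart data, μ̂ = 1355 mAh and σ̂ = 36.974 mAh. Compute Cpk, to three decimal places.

0.541

Cpu = (USL − μ̂) / (3σ̂) = (1429 − 1355) / (3 × 36.974) = 0.6671; Cpl = (μ̂ − LSL) / (3σ̂) = (1355 − 1295) / (3 × 36.974) = 0.5409; Cpk = min(Cpu, Cpl) = 0.5409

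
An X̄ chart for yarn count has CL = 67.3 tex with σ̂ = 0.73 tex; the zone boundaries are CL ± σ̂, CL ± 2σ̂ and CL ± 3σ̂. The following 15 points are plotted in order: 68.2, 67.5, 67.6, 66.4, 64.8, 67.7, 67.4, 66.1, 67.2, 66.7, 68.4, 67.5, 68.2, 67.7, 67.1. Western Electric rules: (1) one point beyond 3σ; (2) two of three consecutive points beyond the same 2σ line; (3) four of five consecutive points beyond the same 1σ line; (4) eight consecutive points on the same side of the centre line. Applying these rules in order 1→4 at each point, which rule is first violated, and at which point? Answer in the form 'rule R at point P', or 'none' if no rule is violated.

rule 1 at point 5

Zone of each point (C = within 1σ̂, B = 1σ̂–2σ̂, A = 2σ̂–3σ̂, * = beyond 3σ̂; sign = side of CL): 1:+B, 2:+C, 3:+C, 4:-B, 5:-*, 6:+C, 7:+C, 8:-B, 9:-C, 10:-C, 11:+B, 12:+C, 13:+B, 14:+C, 15:-C
Rule 1 (one point beyond the 3σ limits) is satisfied at point 5.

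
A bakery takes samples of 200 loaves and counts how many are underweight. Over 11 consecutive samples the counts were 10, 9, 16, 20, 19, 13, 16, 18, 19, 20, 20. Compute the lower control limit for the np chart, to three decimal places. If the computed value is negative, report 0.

p̄ = Σdᵢ / (k·n) = 180 / (11 × 200) = 0.08182
LCL = np̄ − 3·√(np̄(1−p̄)) = 16.3636 − 3 × 3.8762 = 4.7351

4.735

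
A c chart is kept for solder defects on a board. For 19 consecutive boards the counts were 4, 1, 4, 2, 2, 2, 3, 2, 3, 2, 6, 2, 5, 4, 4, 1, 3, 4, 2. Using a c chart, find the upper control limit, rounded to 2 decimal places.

8.10

c̄ = (4 + 1 + 4 + 2 + 2 + 2 + 3 + 2 + 3 + 2 + 6 + 2 + 5 + 4 + 4 + 1 + 3 + 4 + 2) / 19 = 56 / 19 = 2.9474
UCL = c̄ + 3√c̄ = 2.9474 + 3 × √2.9474 = 2.9474 + 3 × 1.7168 = 8.0977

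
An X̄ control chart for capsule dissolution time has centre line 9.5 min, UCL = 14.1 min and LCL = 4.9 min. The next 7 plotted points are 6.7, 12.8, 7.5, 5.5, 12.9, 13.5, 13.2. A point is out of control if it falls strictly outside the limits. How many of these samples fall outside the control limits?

All 7 points lie within [4.9, 14.1].

0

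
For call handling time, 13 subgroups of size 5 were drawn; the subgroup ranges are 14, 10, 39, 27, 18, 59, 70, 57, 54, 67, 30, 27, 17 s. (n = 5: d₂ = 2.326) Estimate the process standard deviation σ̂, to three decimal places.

16.172

R̄ = (14 + 10 + 39 + 27 + 18 + 59 + 70 + 57 + 54 + 67 + 30 + 27 + 17) / 13 = 37.6154
σ̂ = R̄ / d₂ = 37.6154 / 2.326 = 16.1717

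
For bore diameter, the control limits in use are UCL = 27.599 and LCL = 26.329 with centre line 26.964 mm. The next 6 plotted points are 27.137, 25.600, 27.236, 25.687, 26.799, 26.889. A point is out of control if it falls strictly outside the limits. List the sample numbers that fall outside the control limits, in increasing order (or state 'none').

2, 4

Compare each point to [26.329, 27.599]: sample 2 = 25.600 < LCL; sample 4 = 25.687 < LCL.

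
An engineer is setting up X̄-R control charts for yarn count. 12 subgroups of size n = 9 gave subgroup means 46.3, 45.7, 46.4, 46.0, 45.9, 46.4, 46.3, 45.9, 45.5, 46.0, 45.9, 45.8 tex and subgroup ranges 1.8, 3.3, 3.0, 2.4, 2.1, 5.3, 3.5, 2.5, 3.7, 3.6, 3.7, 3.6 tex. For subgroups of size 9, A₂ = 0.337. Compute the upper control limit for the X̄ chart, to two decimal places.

X̄̄ = (46.3 + 45.7 + 46.4 + 46.0 + 45.9 + 46.4 + 46.3 + 45.9 + 45.5 + 46.0 + 45.9 + 45.8) / 12 = 552.1000 / 12 = 46.0083
R̄ = (1.8 + 3.3 + 3.0 + 2.4 + 2.1 + 5.3 + 3.5 + 2.5 + 3.7 + 3.6 + 3.7 + 3.6) / 12 = 38.5000 / 12 = 3.2083
UCL = X̄̄ + A₂·R̄ = 46.0083 + 0.337 × 3.2083 = 47.0895

47.09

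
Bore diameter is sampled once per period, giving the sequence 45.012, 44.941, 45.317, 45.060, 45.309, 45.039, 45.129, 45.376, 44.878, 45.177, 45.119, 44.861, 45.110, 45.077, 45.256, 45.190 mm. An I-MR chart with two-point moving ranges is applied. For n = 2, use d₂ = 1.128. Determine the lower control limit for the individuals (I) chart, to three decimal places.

X̄ = (45.012 + 44.941 + 45.317 + 45.060 + 45.309 + 45.039 + 45.129 + 45.376 + 44.878 + 45.177 + 45.119 + 44.861 + 45.110 + 45.077 + 45.256 + 45.190) / 16 = 45.1157
Moving ranges: 0.071, 0.376, 0.257, 0.249, 0.270, 0.090, 0.247, 0.498, 0.299, 0.058, 0.258, 0.249, 0.033, 0.179, 0.066; M̄R̄ = 3.2000 / 15 = 0.2133
LCL = X̄ − 3·M̄R̄/d₂ = 45.1157 − 3 × 0.2133 / 1.128 = 44.5483

44.548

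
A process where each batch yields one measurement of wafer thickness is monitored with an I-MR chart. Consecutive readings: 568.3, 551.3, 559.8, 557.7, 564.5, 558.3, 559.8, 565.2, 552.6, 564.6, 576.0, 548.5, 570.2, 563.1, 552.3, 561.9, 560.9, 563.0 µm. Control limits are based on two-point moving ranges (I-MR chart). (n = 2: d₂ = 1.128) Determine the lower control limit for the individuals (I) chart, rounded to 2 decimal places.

X̄ = (568.3 + 551.3 + 559.8 + 557.7 + 564.5 + 558.3 + 559.8 + 565.2 + 552.6 + 564.6 + 576.0 + 548.5 + 570.2 + 563.1 + 552.3 + 561.9 + 560.9 + 563.0) / 18 = 561.0000
Moving ranges: 17.0, 8.5, 2.1, 6.8, 6.2, 1.5, 5.4, 12.6, 12.0, 11.4, 27.5, 21.7, 7.1, 10.8, 9.6, 1.0, 2.1; M̄R̄ = 163.3000 / 17 = 9.6059
LCL = X̄ − 3·M̄R̄/d₂ = 561.0000 − 3 × 9.6059 / 1.128 = 535.4524

535.45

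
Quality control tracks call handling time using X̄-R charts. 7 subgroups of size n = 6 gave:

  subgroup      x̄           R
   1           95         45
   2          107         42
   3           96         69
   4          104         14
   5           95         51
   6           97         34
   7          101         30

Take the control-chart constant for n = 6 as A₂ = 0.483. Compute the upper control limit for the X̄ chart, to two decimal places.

X̄̄ = (95 + 107 + 96 + 104 + 95 + 97 + 101) / 7 = 695.0000 / 7 = 99.2857
R̄ = (45 + 42 + 69 + 14 + 51 + 34 + 30) / 7 = 285.0000 / 7 = 40.7143
UCL = X̄̄ + A₂·R̄ = 99.2857 + 0.483 × 40.7143 = 118.9507

118.95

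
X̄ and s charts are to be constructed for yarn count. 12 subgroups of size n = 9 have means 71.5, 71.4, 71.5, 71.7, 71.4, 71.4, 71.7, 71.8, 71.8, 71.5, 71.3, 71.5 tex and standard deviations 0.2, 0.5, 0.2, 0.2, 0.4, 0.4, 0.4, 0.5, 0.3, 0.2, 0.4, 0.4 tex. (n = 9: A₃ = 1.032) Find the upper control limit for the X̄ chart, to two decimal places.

X̄̄ = (71.5 + 71.4 + 71.5 + 71.7 + 71.4 + 71.4 + 71.7 + 71.8 + 71.8 + 71.5 + 71.3 + 71.5) / 12 = 71.5417
s̄ = (0.2 + 0.5 + 0.2 + 0.2 + 0.4 + 0.4 + 0.4 + 0.5 + 0.3 + 0.2 + 0.4 + 0.4) / 12 = 0.3417
UCL = X̄̄ + A₃·s̄ = 71.5417 + 1.032 × 0.3417 = 71.8943

71.89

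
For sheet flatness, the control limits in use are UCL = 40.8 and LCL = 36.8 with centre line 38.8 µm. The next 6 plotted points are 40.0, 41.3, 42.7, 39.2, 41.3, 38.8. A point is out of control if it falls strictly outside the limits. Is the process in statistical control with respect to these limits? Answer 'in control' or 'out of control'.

Compare each point to [36.8, 40.8]: sample 2 = 41.3 > UCL; sample 3 = 42.7 > UCL; sample 5 = 41.3 > UCL.

out of control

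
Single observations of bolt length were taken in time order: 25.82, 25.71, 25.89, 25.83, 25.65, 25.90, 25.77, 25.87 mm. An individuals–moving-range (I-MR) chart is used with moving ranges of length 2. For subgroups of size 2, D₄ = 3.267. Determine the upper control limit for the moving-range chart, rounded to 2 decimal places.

0.47

Moving ranges: 0.11, 0.18, 0.06, 0.18, 0.25, 0.13, 0.10; M̄R̄ = 1.0100 / 7 = 0.1443
UCL_MR = D₄·M̄R̄ = 3.267 × 0.1443 = 0.4714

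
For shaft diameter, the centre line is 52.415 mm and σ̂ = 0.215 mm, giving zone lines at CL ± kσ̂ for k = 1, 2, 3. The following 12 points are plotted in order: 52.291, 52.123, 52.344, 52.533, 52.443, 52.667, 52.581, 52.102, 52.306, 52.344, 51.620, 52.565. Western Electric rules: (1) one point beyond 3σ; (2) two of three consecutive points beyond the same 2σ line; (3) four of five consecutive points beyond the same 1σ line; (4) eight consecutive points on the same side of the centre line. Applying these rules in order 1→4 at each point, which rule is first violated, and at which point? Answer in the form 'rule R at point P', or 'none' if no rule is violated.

Zone of each point (C = within 1σ̂, B = 1σ̂–2σ̂, A = 2σ̂–3σ̂, * = beyond 3σ̂; sign = side of CL): 1:-C, 2:-B, 3:-C, 4:+C, 5:+C, 6:+B, 7:+C, 8:-B, 9:-C, 10:-C, 11:-*, 12:+C
Rule 1 (one point beyond the 3σ limits) is satisfied at point 11.

rule 1 at point 11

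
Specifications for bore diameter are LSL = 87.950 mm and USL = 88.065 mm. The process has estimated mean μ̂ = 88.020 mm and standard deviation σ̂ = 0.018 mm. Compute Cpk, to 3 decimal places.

0.833

Cpu = (USL − μ̂) / (3σ̂) = (88.065 − 88.020) / (3 × 0.018) = 0.8333; Cpl = (μ̂ − LSL) / (3σ̂) = (88.020 − 87.950) / (3 × 0.018) = 1.2963; Cpk = min(Cpu, Cpl) = 0.8333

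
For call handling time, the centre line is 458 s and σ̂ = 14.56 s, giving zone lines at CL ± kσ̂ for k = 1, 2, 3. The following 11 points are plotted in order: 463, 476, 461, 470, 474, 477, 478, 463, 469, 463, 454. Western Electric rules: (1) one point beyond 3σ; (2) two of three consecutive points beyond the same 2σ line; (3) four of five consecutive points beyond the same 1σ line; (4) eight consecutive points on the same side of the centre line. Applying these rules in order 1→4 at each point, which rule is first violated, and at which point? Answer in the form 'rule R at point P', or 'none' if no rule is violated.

Zone of each point (C = within 1σ̂, B = 1σ̂–2σ̂, A = 2σ̂–3σ̂, * = beyond 3σ̂; sign = side of CL): 1:+C, 2:+B, 3:+C, 4:+C, 5:+B, 6:+B, 7:+B, 8:+C, 9:+C, 10:+C, 11:-C
Rule 4 (eight consecutive points on the same side of the centre line) is satisfied at point 8.

rule 4 at point 8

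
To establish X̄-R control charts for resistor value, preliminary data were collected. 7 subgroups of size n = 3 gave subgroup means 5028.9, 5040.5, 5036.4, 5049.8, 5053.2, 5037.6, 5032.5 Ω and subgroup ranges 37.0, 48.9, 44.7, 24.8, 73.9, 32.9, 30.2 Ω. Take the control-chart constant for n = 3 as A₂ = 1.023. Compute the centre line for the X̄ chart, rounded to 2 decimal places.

5039.84

X̄̄ = (5028.9 + 5040.5 + 5036.4 + 5049.8 + 5053.2 + 5037.6 + 5032.5) / 7 = 35278.9000 / 7 = 5039.8429
CL = X̄̄ = 5039.8429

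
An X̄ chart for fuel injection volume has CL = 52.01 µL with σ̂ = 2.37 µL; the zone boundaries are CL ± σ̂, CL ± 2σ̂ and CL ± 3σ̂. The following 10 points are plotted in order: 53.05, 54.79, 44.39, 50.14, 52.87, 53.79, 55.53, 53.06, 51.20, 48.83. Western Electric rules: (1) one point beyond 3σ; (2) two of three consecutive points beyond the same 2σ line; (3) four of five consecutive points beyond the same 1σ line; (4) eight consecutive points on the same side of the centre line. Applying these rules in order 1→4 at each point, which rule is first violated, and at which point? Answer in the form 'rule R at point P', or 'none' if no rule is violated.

Zone of each point (C = within 1σ̂, B = 1σ̂–2σ̂, A = 2σ̂–3σ̂, * = beyond 3σ̂; sign = side of CL): 1:+C, 2:+B, 3:-*, 4:-C, 5:+C, 6:+C, 7:+B, 8:+C, 9:-C, 10:-B
Rule 1 (one point beyond the 3σ limits) is satisfied at point 3.

rule 1 at point 3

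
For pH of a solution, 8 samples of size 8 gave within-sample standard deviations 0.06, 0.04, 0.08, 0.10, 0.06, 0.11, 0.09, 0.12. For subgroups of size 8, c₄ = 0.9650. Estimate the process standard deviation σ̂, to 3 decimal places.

0.085

s̄ = (0.06 + 0.04 + 0.08 + 0.10 + 0.06 + 0.11 + 0.09 + 0.12) / 8 = 0.0825
σ̂ = s̄ / c₄ = 0.0825 / 0.9650 = 0.0855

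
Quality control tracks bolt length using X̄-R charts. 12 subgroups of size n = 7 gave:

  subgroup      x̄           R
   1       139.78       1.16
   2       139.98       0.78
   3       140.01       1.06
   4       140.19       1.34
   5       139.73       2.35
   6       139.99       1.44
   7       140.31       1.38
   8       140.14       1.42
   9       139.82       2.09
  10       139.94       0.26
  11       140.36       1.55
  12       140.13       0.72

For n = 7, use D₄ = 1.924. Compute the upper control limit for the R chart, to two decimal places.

R̄ = (1.16 + 0.78 + 1.06 + 1.34 + 2.35 + 1.44 + 1.38 + 1.42 + 2.09 + 0.26 + 1.55 + 0.72) / 12 = 15.5500 / 12 = 1.2958
UCL_R = D₄·R̄ = 1.924 × 1.2958 = 2.4932

2.49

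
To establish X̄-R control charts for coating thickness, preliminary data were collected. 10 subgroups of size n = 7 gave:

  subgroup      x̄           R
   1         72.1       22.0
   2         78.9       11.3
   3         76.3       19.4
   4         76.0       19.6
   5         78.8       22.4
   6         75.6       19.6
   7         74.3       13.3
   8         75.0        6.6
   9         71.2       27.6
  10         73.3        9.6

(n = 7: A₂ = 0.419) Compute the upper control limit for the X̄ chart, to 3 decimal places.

82.332

X̄̄ = (72.1 + 78.9 + 76.3 + 76.0 + 78.8 + 75.6 + 74.3 + 75.0 + 71.2 + 73.3) / 10 = 751.5000 / 10 = 75.1500
R̄ = (22.0 + 11.3 + 19.4 + 19.6 + 22.4 + 19.6 + 13.3 + 6.6 + 27.6 + 9.6) / 10 = 171.4000 / 10 = 17.1400
UCL = X̄̄ + A₂·R̄ = 75.1500 + 0.419 × 17.1400 = 82.3317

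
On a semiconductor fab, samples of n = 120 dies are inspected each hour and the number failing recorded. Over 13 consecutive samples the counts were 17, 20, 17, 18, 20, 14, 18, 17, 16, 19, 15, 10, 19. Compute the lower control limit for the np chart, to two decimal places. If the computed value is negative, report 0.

5.49

p̄ = Σdᵢ / (k·n) = 220 / (13 × 120) = 0.14103
LCL = np̄ − 3·√(np̄(1−p̄)) = 16.9231 − 3 × 3.8127 = 5.4851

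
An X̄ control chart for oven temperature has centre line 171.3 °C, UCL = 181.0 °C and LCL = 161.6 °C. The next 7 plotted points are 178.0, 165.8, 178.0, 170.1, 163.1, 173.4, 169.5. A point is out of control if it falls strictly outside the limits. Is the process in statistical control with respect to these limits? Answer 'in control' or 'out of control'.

All 7 points lie within [161.6, 181.0].

in control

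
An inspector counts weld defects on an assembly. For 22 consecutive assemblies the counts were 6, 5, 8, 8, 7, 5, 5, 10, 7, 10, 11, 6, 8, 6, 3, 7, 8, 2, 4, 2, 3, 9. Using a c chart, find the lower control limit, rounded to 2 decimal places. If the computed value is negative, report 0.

0.00

c̄ = (6 + 5 + 8 + 8 + 7 + 5 + 5 + 10 + 7 + 10 + 11 + 6 + 8 + 6 + 3 + 7 + 8 + 2 + 4 + 2 + 3 + 9) / 22 = 140 / 22 = 6.3636
LCL = c̄ − 3√c̄ = 6.3636 − 3 × 2.5226 = -1.2042 → 0 (cannot be negative)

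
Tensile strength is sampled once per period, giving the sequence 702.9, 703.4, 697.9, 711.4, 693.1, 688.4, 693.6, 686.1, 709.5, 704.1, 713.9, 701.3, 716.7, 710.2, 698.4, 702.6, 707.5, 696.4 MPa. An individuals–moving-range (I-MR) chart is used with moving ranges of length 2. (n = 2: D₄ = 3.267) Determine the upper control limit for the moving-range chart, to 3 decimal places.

30.806

Moving ranges: 0.5, 5.5, 13.5, 18.3, 4.7, 5.2, 7.5, 23.4, 5.4, 9.8, 12.6, 15.4, 6.5, 11.8, 4.2, 4.9, 11.1; M̄R̄ = 160.3000 / 17 = 9.4294
UCL_MR = D₄·M̄R̄ = 3.267 × 9.4294 = 30.8059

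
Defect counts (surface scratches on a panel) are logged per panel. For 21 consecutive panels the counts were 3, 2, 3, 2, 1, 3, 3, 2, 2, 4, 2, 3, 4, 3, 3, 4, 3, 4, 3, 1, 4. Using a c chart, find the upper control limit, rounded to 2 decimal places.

c̄ = (3 + 2 + 3 + 2 + 1 + 3 + 3 + 2 + 2 + 4 + 2 + 3 + 4 + 3 + 3 + 4 + 3 + 4 + 3 + 1 + 4) / 21 = 59 / 21 = 2.8095
UCL = c̄ + 3√c̄ = 2.8095 + 3 × √2.8095 = 2.8095 + 3 × 1.6762 = 7.8380

7.84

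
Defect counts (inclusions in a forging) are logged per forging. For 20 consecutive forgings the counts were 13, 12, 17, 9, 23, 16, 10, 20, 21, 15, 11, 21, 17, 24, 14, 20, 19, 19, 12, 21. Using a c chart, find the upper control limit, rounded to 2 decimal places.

c̄ = (13 + 12 + 17 + 9 + 23 + 16 + 10 + 20 + 21 + 15 + 11 + 21 + 17 + 24 + 14 + 20 + 19 + 19 + 12 + 21) / 20 = 334 / 20 = 16.7000
UCL = c̄ + 3√c̄ = 16.7000 + 3 × √16.7000 = 16.7000 + 3 × 4.0866 = 28.9597

28.96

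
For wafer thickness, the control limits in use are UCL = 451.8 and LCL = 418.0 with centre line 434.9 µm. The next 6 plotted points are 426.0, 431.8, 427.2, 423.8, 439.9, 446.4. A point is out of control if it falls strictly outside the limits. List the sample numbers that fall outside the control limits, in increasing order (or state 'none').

All 6 points lie within [418.0, 451.8].

none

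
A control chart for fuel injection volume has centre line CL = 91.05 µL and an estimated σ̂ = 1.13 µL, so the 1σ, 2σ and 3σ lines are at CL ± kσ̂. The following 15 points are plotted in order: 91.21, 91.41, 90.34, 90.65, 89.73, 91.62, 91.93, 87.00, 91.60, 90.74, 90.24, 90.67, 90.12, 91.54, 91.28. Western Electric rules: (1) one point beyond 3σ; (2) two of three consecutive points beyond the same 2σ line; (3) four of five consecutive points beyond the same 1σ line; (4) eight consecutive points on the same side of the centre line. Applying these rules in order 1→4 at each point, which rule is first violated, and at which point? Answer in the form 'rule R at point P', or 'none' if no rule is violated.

Zone of each point (C = within 1σ̂, B = 1σ̂–2σ̂, A = 2σ̂–3σ̂, * = beyond 3σ̂; sign = side of CL): 1:+C, 2:+C, 3:-C, 4:-C, 5:-B, 6:+C, 7:+C, 8:-*, 9:+C, 10:-C, 11:-C, 12:-C, 13:-C, 14:+C, 15:+C
Rule 1 (one point beyond the 3σ limits) is satisfied at point 8.

rule 1 at point 8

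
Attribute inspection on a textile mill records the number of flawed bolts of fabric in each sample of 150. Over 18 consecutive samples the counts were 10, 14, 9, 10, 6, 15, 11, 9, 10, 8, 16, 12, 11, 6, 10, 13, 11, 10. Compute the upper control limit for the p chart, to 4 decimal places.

0.1335

p̄ = Σdᵢ / (k·n) = 191 / (18 × 150) = 0.07074
UCL = p̄ + 3·√(p̄(1−p̄)/n) = 0.07074 + 3 × √(0.07074×0.92926/150) = 0.07074 + 3 × 0.02093 = 0.13354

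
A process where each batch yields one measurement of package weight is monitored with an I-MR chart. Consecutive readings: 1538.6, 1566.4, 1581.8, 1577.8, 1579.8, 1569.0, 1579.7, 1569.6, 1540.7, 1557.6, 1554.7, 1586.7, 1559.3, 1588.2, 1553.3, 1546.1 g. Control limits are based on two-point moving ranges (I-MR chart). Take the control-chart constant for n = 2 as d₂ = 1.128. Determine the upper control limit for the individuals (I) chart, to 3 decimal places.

X̄ = (1538.6 + 1566.4 + 1581.8 + 1577.8 + 1579.8 + 1569.0 + 1579.7 + 1569.6 + 1540.7 + 1557.6 + 1554.7 + 1586.7 + 1559.3 + 1588.2 + 1553.3 + 1546.1) / 16 = 1565.5812
Moving ranges: 27.8, 15.4, 4.0, 2.0, 10.8, 10.7, 10.1, 28.9, 16.9, 2.9, 32.0, 27.4, 28.9, 34.9, 7.2; M̄R̄ = 259.9000 / 15 = 17.3267
UCL = X̄ + 3·M̄R̄/d₂ = 1565.5812 + 3 × 17.3267 / 1.128 = 1611.6628

1611.663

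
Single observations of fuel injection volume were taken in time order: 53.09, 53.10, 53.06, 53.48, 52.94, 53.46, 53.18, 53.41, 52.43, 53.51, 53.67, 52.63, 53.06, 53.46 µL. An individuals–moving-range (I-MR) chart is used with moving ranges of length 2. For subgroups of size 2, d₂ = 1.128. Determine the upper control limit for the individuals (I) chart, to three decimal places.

X̄ = (53.09 + 53.10 + 53.06 + 53.48 + 52.94 + 53.46 + 53.18 + 53.41 + 52.43 + 53.51 + 53.67 + 52.63 + 53.06 + 53.46) / 14 = 53.1771
Moving ranges: 0.01, 0.04, 0.42, 0.54, 0.52, 0.28, 0.23, 0.98, 1.08, 0.16, 1.04, 0.43, 0.40; M̄R̄ = 6.1300 / 13 = 0.4715
UCL = X̄ + 3·M̄R̄/d₂ = 53.1771 + 3 × 0.4715 / 1.128 = 54.4312

54.431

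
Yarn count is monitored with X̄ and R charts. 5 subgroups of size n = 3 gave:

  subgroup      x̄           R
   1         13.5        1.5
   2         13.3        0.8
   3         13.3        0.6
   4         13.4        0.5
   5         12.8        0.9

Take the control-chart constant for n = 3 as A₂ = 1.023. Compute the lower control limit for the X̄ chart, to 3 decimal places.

X̄̄ = (13.5 + 13.3 + 13.3 + 13.4 + 12.8) / 5 = 66.3000 / 5 = 13.2600
R̄ = (1.5 + 0.8 + 0.6 + 0.5 + 0.9) / 5 = 4.3000 / 5 = 0.8600
LCL = X̄̄ − A₂·R̄ = 13.2600 − 1.023 × 0.8600 = 12.3802

12.380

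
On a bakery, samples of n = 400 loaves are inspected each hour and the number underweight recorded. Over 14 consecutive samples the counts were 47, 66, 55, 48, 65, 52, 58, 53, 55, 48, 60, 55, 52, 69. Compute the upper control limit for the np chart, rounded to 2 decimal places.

p̄ = Σdᵢ / (k·n) = 783 / (14 × 400) = 0.13982
UCL = np̄ + 3·√(np̄(1−p̄)) = 55.9286 + 3 × √(55.9286×0.86018) = 55.9286 + 3 × 6.9360 = 76.7367

76.74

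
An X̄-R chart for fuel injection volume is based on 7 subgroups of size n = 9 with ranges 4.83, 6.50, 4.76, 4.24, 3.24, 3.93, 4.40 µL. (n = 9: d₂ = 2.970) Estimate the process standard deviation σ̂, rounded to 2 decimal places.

1.53

R̄ = (4.83 + 6.50 + 4.76 + 4.24 + 3.24 + 3.93 + 4.40) / 7 = 4.5571
σ̂ = R̄ / d₂ = 4.5571 / 2.970 = 1.5344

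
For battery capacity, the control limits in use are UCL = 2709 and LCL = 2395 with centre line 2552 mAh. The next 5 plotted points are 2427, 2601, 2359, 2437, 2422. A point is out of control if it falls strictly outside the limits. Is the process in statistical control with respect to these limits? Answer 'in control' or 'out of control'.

out of control

Compare each point to [2395, 2709]: sample 3 = 2359 < LCL.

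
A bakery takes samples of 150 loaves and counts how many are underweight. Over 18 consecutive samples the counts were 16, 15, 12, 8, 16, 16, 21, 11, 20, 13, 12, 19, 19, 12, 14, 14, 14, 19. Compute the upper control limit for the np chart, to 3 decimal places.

p̄ = Σdᵢ / (k·n) = 271 / (18 × 150) = 0.10037
UCL = np̄ + 3·√(np̄(1−p̄)) = 15.0556 + 3 × √(15.0556×0.89963) = 15.0556 + 3 × 3.6803 = 26.0964

26.096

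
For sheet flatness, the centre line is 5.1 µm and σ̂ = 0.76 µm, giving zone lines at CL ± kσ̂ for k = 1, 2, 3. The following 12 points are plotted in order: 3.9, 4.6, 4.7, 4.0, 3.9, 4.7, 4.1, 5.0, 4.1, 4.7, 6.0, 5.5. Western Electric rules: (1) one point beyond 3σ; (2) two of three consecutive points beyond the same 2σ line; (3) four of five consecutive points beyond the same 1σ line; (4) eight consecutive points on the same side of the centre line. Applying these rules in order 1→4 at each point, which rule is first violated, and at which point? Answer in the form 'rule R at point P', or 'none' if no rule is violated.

Zone of each point (C = within 1σ̂, B = 1σ̂–2σ̂, A = 2σ̂–3σ̂, * = beyond 3σ̂; sign = side of CL): 1:-B, 2:-C, 3:-C, 4:-B, 5:-B, 6:-C, 7:-B, 8:-C, 9:-B, 10:-C, 11:+B, 12:+C
Rule 4 (eight consecutive points on the same side of the centre line) is satisfied at point 8.

rule 4 at point 8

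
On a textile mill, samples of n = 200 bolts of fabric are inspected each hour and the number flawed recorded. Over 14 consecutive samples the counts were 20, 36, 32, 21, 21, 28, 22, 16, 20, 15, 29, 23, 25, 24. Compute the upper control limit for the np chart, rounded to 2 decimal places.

37.43

p̄ = Σdᵢ / (k·n) = 332 / (14 × 200) = 0.11857
UCL = np̄ + 3·√(np̄(1−p̄)) = 23.7143 + 3 × √(23.7143×0.88143) = 23.7143 + 3 × 4.5719 = 37.4300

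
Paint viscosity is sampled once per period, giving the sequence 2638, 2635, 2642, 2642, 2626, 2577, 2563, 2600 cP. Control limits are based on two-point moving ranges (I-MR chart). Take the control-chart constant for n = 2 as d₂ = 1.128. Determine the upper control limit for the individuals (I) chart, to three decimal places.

X̄ = (2638 + 2635 + 2642 + 2642 + 2626 + 2577 + 2563 + 2600) / 8 = 2615.3750
Moving ranges: 3, 7, 0, 16, 49, 14, 37; M̄R̄ = 126.0000 / 7 = 18.0000
UCL = X̄ + 3·M̄R̄/d₂ = 2615.3750 + 3 × 18.0000 / 1.128 = 2663.2473

2663.247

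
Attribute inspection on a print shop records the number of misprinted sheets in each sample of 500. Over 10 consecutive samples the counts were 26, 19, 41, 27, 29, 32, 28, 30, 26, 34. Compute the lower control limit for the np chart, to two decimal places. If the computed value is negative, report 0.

p̄ = Σdᵢ / (k·n) = 292 / (10 × 500) = 0.05840
LCL = np̄ − 3·√(np̄(1−p̄)) = 29.2000 − 3 × 5.2435 = 13.4694

13.47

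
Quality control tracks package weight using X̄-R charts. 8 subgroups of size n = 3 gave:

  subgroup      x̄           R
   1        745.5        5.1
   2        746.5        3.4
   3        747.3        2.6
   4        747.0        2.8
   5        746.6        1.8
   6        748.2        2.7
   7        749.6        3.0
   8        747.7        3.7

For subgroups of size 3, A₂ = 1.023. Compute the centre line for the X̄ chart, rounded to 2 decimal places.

747.30

X̄̄ = (745.5 + 746.5 + 747.3 + 747.0 + 746.6 + 748.2 + 749.6 + 747.7) / 8 = 5978.4000 / 8 = 747.3000
CL = X̄̄ = 747.3000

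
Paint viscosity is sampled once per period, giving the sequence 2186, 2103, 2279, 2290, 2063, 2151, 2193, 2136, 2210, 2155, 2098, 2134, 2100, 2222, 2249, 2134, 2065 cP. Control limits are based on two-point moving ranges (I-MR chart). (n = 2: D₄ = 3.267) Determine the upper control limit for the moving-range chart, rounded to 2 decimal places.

Moving ranges: 83, 176, 11, 227, 88, 42, 57, 74, 55, 57, 36, 34, 122, 27, 115, 69; M̄R̄ = 1273.0000 / 16 = 79.5625
UCL_MR = D₄·M̄R̄ = 3.267 × 79.5625 = 259.9307

259.93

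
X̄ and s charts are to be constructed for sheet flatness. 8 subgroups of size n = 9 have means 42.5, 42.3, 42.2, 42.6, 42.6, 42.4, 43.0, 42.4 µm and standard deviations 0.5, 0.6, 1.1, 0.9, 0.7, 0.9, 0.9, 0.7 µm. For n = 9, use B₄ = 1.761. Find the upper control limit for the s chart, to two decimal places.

1.39

s̄ = (0.5 + 0.6 + 1.1 + 0.9 + 0.7 + 0.9 + 0.9 + 0.7) / 8 = 0.7875
UCL_s = B₄·s̄ = 1.761 × 0.7875 = 1.3868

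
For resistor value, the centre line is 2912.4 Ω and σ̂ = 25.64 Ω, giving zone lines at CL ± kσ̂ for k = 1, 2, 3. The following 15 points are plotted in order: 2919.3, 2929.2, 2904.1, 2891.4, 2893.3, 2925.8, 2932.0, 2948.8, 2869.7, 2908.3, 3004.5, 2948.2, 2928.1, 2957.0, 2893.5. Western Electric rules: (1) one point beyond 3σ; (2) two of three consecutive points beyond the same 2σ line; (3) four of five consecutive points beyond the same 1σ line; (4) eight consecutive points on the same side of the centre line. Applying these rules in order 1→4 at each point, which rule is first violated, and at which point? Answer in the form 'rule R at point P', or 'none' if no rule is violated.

rule 1 at point 11

Zone of each point (C = within 1σ̂, B = 1σ̂–2σ̂, A = 2σ̂–3σ̂, * = beyond 3σ̂; sign = side of CL): 1:+C, 2:+C, 3:-C, 4:-C, 5:-C, 6:+C, 7:+C, 8:+B, 9:-B, 10:-C, 11:+*, 12:+B, 13:+C, 14:+B, 15:-C
Rule 1 (one point beyond the 3σ limits) is satisfied at point 11.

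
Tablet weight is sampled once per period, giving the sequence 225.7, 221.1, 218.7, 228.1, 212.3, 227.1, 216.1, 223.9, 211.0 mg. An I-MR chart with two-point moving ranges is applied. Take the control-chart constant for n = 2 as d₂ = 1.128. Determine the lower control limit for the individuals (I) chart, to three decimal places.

194.281

X̄ = (225.7 + 221.1 + 218.7 + 228.1 + 212.3 + 227.1 + 216.1 + 223.9 + 211.0) / 9 = 220.4444
Moving ranges: 4.6, 2.4, 9.4, 15.8, 14.8, 11.0, 7.8, 12.9; M̄R̄ = 78.7000 / 8 = 9.8375
LCL = X̄ − 3·M̄R̄/d₂ = 220.4444 − 3 × 9.8375 / 1.128 = 194.2809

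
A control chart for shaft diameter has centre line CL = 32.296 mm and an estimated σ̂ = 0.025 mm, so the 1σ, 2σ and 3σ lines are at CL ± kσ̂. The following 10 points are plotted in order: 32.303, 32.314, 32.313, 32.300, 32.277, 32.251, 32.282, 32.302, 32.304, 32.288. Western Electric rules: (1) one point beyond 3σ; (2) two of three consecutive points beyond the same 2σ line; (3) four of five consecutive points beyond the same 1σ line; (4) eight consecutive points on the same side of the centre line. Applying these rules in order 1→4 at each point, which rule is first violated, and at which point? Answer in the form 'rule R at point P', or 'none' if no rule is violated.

none

Zone of each point (C = within 1σ̂, B = 1σ̂–2σ̂, A = 2σ̂–3σ̂, * = beyond 3σ̂; sign = side of CL): 1:+C, 2:+C, 3:+C, 4:+C, 5:-C, 6:-B, 7:-C, 8:+C, 9:+C, 10:-C
No rule fires across all 10 points.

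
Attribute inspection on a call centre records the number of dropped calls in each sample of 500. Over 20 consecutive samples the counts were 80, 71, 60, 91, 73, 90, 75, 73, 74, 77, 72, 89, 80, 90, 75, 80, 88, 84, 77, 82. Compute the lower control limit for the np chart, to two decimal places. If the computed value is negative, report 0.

54.58

p̄ = Σdᵢ / (k·n) = 1581 / (20 × 500) = 0.15810
LCL = np̄ − 3·√(np̄(1−p̄)) = 79.0500 − 3 × 8.1580 = 54.5761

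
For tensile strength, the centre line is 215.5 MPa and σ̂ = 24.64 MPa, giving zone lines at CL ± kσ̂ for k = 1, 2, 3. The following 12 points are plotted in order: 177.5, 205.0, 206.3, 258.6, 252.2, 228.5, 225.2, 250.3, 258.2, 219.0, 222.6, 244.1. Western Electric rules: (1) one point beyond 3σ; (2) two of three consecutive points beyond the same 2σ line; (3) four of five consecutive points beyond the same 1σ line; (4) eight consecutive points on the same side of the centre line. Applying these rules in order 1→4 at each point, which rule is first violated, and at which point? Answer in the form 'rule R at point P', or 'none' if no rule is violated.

rule 4 at point 11

Zone of each point (C = within 1σ̂, B = 1σ̂–2σ̂, A = 2σ̂–3σ̂, * = beyond 3σ̂; sign = side of CL): 1:-B, 2:-C, 3:-C, 4:+B, 5:+B, 6:+C, 7:+C, 8:+B, 9:+B, 10:+C, 11:+C, 12:+B
Rule 4 (eight consecutive points on the same side of the centre line) is satisfied at point 11.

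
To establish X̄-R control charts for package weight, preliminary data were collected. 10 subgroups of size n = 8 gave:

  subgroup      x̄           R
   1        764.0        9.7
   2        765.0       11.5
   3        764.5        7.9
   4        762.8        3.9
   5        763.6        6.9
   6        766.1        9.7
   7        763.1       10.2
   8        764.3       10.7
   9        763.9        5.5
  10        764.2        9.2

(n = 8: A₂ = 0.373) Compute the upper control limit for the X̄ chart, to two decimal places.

X̄̄ = (764.0 + 765.0 + 764.5 + 762.8 + 763.6 + 766.1 + 763.1 + 764.3 + 763.9 + 764.2) / 10 = 7641.5000 / 10 = 764.1500
R̄ = (9.7 + 11.5 + 7.9 + 3.9 + 6.9 + 9.7 + 10.2 + 10.7 + 5.5 + 9.2) / 10 = 85.2000 / 10 = 8.5200
UCL = X̄̄ + A₂·R̄ = 764.1500 + 0.373 × 8.5200 = 767.3280

767.33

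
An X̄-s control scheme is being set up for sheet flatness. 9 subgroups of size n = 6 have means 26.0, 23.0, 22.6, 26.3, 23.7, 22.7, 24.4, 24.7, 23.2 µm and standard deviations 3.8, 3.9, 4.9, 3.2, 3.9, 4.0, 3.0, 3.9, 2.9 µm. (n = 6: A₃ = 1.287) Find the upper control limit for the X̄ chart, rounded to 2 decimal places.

X̄̄ = (26.0 + 23.0 + 22.6 + 26.3 + 23.7 + 22.7 + 24.4 + 24.7 + 23.2) / 9 = 24.0667
s̄ = (3.8 + 3.9 + 4.9 + 3.2 + 3.9 + 4.0 + 3.0 + 3.9 + 2.9) / 9 = 3.7222
UCL = X̄̄ + A₃·s̄ = 24.0667 + 1.287 × 3.7222 = 28.8572

28.86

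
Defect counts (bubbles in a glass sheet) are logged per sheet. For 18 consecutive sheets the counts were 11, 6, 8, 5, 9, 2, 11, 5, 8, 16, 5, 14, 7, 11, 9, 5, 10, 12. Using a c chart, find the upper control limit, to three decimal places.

17.331

c̄ = (11 + 6 + 8 + 5 + 9 + 2 + 11 + 5 + 8 + 16 + 5 + 14 + 7 + 11 + 9 + 5 + 10 + 12) / 18 = 154 / 18 = 8.5556
UCL = c̄ + 3√c̄ = 8.5556 + 3 × √8.5556 = 8.5556 + 3 × 2.9250 = 17.3305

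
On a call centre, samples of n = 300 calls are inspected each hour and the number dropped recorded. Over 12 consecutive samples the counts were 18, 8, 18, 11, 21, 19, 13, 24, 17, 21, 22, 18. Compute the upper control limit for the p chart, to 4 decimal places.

p̄ = Σdᵢ / (k·n) = 210 / (12 × 300) = 0.05833
UCL = p̄ + 3·√(p̄(1−p̄)/n) = 0.05833 + 3 × √(0.05833×0.94167/300) = 0.05833 + 3 × 0.01353 = 0.09893

0.0989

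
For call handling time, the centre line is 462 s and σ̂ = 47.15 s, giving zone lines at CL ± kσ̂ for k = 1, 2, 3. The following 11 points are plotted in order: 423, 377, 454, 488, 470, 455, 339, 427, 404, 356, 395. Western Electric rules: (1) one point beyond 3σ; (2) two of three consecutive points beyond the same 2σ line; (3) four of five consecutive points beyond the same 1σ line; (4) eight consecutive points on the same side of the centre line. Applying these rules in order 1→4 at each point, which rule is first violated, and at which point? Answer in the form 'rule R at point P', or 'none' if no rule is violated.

rule 3 at point 11

Zone of each point (C = within 1σ̂, B = 1σ̂–2σ̂, A = 2σ̂–3σ̂, * = beyond 3σ̂; sign = side of CL): 1:-C, 2:-B, 3:-C, 4:+C, 5:+C, 6:-C, 7:-A, 8:-C, 9:-B, 10:-A, 11:-B
Rule 3 (four of five consecutive points beyond the same 1σ limit) is satisfied at point 11.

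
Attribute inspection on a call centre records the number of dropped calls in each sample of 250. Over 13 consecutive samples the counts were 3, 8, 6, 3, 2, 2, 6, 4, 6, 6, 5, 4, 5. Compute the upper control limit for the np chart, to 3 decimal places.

11.001

p̄ = Σdᵢ / (k·n) = 60 / (13 × 250) = 0.01846
UCL = np̄ + 3·√(np̄(1−p̄)) = 4.6154 + 3 × √(4.6154×0.98154) = 4.6154 + 3 × 2.1284 = 11.0006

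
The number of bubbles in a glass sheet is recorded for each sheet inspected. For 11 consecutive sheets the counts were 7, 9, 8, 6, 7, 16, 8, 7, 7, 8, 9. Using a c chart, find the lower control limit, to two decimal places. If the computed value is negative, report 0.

0.00

c̄ = (7 + 9 + 8 + 6 + 7 + 16 + 8 + 7 + 7 + 8 + 9) / 11 = 92 / 11 = 8.3636
LCL = c̄ − 3√c̄ = 8.3636 − 3 × 2.8920 = -0.3123 → 0 (cannot be negative)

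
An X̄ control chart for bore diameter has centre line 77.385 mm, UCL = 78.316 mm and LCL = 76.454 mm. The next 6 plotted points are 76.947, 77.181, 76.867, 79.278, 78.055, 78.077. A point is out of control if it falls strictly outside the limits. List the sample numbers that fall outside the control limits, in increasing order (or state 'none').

Compare each point to [76.454, 78.316]: sample 4 = 79.278 > UCL.

4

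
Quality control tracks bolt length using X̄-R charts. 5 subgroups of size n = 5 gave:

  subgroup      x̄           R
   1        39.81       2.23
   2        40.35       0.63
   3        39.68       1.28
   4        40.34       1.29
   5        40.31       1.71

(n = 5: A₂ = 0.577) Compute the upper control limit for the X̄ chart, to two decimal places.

40.92

X̄̄ = (39.81 + 40.35 + 39.68 + 40.34 + 40.31) / 5 = 200.4900 / 5 = 40.0980
R̄ = (2.23 + 0.63 + 1.28 + 1.29 + 1.71) / 5 = 7.1400 / 5 = 1.4280
UCL = X̄̄ + A₂·R̄ = 40.0980 + 0.577 × 1.4280 = 40.9220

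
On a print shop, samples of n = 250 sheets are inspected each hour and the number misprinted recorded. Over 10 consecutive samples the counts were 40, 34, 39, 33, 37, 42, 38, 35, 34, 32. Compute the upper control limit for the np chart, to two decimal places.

p̄ = Σdᵢ / (k·n) = 364 / (10 × 250) = 0.14560
UCL = np̄ + 3·√(np̄(1−p̄)) = 36.4000 + 3 × √(36.4000×0.85440) = 36.4000 + 3 × 5.5768 = 53.1303

53.13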